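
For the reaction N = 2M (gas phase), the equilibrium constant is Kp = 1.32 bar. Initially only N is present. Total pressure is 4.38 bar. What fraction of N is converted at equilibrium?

Take 1 mol N as basis and let X be its fractional conversion, so ξ = X.
Species balance: n_N = 1 − X; n_M = 2X.
Summing: n_T = 1 + X.
y_i = n_i/n_T, p_i = y_i·P. Kp = p_M^2 / (p_N).
Substituting and setting equal to 1.32 bar gives a polynomial in X; the root in (0,1) is X = 0.265.

X = 0.265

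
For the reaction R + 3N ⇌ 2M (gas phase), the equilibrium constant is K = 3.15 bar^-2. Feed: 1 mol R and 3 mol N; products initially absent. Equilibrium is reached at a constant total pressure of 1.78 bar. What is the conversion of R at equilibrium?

X = 0.557

Let X = conversion of R (basis 1 mol R); extent of reaction ξ = X.
Species balance: n_R = 1 − X; n_N = 3 − 3X; n_M = 2X.
n_T = Σnᵢ = 4 − 2X.
y_i = n_i/n_T, p_i = y_i·P. K = p_M^2 / (p_R p_N^3).
Substituting and setting equal to 3.15 bar^-2 gives a polynomial in X; the root in (0,1) is X = 0.557.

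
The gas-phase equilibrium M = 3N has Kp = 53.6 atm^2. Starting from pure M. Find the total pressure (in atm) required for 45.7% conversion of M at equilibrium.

P = 6.43 atm

Take 1 mol M as basis and let X be its fractional conversion, so ξ = X.
Species balance: n_M = 1 − X; n_N = 3X.
n_T = Σnᵢ = 1 + 2X.
Kp = p_N^3 / (p_M) with p_i = (n_i/n_T)·P.
At X = 0.457: the mole-fraction product g(X) = Π y_i^ν_i = 1.295. Since Kp = g(X)·P^{2}, P = (Kp/g)^(1/2) = (53.6/1.295)^(1/2) = 6.43 atm.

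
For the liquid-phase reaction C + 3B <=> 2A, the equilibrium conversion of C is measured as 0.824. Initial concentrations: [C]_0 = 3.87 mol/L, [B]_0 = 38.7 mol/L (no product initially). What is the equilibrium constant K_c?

K_c = 0.00242 (mol/L)^-2

Let X = conversion of C.
Concentrations: [C] = 3.87 − 3.87X; [B] = 38.7 − 11.6X; [A] = 7.74X.
At X = 0.824: [C] = 0.681, [B] = 29.1, [A] = 6.38.
K_c = [A]^2 / ([C] [B]^3) = 0.00242 (mol/L)^-2.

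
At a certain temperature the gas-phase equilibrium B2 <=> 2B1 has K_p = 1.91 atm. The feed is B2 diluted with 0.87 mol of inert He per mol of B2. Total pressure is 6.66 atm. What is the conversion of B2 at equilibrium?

X = 0.326

Let X = conversion of B2 (basis 1 mol B2); extent of reaction ξ = X.
At extent ξ: n_B2 = 1 − X; n_B1 = 2X; n_I = 0.87 (inert).
Total moles n_T = 1.87 + X.
With p_i = (n_i/n_T)P, K_p = p_B1^2 / (p_B2).
Equating to 1.91 atm and solving on 0 < X < 1: X = 0.326.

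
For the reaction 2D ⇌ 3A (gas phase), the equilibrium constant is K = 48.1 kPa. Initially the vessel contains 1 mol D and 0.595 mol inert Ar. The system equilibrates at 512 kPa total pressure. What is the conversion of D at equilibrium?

X = 0.290

Let X = conversion of D (basis 1 mol D); extent of reaction ξ = 0.5X.
Mole table: n_D = 1 − X; n_A = 1.5X; n_I = 0.595 (inert).
Summing: n_T = 1.59 + 0.5X.
y_i = n_i/n_T, p_i = y_i·P. K = p_A^3 / (p_D^2).
Equating to 48.1 kPa and solving on 0 < X < 1: X = 0.290.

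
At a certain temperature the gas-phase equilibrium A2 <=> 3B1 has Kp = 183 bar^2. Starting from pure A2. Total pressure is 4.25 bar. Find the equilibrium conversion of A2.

X = 0.799

Let X = conversion of A2 (basis 1 mol A2); extent of reaction ξ = X.
Mole table: n_A2 = 1 − X; n_B1 = 3X.
Summing: n_T = 1 + 2X.
With p_i = (n_i/n_T)P, Kp = p_B1^3 / (p_A2).
Equating to 183 bar^2 and solving on 0 < X < 1: X = 0.799.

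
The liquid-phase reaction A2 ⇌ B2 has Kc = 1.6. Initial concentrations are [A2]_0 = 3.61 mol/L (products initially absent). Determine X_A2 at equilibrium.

Let X = conversion of A2; extent ξ = 3.61·X mol/L.
Concentrations: [A2] = 3.61 − 3.61X; [B2] = 3.61X.
Kc = [B2] / ([A2]).
This equals 1.6 at X = 0.615 (the root in 0 < X < 1).

X = 0.615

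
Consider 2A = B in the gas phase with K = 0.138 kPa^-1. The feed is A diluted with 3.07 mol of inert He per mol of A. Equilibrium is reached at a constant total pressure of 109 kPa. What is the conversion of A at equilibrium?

Let X = conversion of A (basis 1 mol A); extent of reaction ξ = 0.5X.
Mole table: n_A = 1 − X; n_B = 0.5X; n_I = 3.07 (inert).
Summing: n_T = 4.07 − 0.5X.
With p_i = (n_i/n_T)P, K = p_B / (p_A^2).
Equating to 0.138 kPa^-1 and solving on 0 < X < 1: X = 0.705.

X = 0.705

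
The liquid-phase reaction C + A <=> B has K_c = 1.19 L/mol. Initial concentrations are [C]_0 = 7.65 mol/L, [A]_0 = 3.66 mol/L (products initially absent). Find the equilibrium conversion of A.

Let X = conversion of A; extent ξ = 3.66·X mol/L.
Concentrations: [C] = 7.65 − 3.66X; [A] = 3.66 − 3.66X; [B] = 3.66X.
K_c = [B] / ([C] [A]).
Equating to 1.19 L/mol: the physical root is X = 0.844.

X = 0.844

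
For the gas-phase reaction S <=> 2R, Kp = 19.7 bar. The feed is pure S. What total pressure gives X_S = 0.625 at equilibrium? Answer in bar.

Basis: 1 mol S initially; let X = conversion of S. Extent ξ = X.
Mole table: n_S = 1 − X; n_R = 2X.
Total moles n_T = 1 + X.
Kp = p_R^2 / (p_S) with p_i = (n_i/n_T)·P.
At X = 0.625: the mole-fraction product g(X) = Π y_i^ν_i = 2.564. Since Kp = g(X)·P^{1}, P = (Kp/g)^(1/1) = (19.7/2.564)^(1/1) = 7.68 bar.

P = 7.68 bar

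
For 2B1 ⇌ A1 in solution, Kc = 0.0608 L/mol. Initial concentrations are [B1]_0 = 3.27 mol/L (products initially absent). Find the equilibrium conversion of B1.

X = 0.234

Let X = conversion of B1; extent ξ = 3.27X/2 mol/L.
Concentrations: [B1] = 3.27 − 3.27X; [A1] = 1.64X.
Kc = [A1] / ([B1]^2).
Solving Kc = 0.0608 for X ∈ (0,1): X = 0.234.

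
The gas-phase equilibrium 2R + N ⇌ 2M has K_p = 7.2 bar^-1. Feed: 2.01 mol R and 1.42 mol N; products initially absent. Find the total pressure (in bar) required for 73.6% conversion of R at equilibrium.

Basis: 2.01 mol R initially; let X = conversion of R. Extent ξ = 1X.
Species balance: n_R = 2.01 − 2.01X; n_N = 1.42 − 1X; n_M = 2.01X.
Total moles n_T = 3.43 − 1X.
K_p = p_M^2 / (p_R^2 p_N) with p_i = (n_i/n_T)·P.
At X = 0.736: the mole-fraction product g(X) = Π y_i^ν_i = 30.74. Since K_p = g(X)·P^{-1}, P = (g/K_p)^(1/1) = (30.74/7.2)^(1/1) = 4.27 bar.

P = 4.27 bar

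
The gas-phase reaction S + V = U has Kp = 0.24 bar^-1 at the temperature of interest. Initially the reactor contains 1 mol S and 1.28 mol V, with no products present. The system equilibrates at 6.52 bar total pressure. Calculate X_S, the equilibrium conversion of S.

Let X = conversion of S (basis 1 mol S); extent of reaction ξ = X.
Species balance: n_S = 1 − X; n_V = 1.28 − X; n_U = X.
n_T = Σnᵢ = 2.28 − X.
y_i = n_i/n_T, p_i = y_i·P. Kp = p_U / (p_S p_V).
Equating to 0.24 bar^-1 and solving on 0 < X < 1: X = 0.420.

X = 0.420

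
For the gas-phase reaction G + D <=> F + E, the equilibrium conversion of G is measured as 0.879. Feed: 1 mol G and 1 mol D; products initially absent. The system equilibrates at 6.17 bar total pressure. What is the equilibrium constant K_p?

K_p = 52.8

Let X = conversion of G (basis 1 mol G); extent of reaction ξ = X.
At extent ξ: n_G = 1 − X; n_D = 1 − X; n_F = X; n_E = X.
Total moles n_T = 2 (Δν = 0, constant).
At X = 0.879: n_G = 0.121, n_D = 0.121, n_F = 0.879, n_E = 0.879, n_T = 2.
p_i = (n_i/n_T)·P. K_p = p_F p_E / (p_G p_D) = 52.8.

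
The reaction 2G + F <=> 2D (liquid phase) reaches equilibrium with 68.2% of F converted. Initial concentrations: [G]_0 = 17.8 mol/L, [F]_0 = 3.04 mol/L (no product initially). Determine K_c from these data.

Let X = conversion of F.
Concentrations: [G] = 17.8 − 6.08X; [F] = 3.04 − 3.04X; [D] = 6.08X.
At X = 0.682: [G] = 13.7, [F] = 0.967, [D] = 4.15.
K_c = [D]^2 / ([G]^2 [F]) = 0.0954 L/mol.

K_c = 0.0954 L/mol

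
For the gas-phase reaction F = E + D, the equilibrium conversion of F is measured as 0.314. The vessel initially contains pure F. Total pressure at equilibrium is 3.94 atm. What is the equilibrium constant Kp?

Take 1 mol F as basis and let X be its fractional conversion, so ξ = X.
At extent ξ: n_F = 1 − X; n_E = X; n_D = X.
n_T = Σnᵢ = 1 + X.
At X = 0.314: n_F = 0.686, n_E = 0.314, n_D = 0.314, n_T = 1.31.
p_i = (n_i/n_T)·P. Kp = p_E p_D / (p_F) = 0.431 atm.

Kp = 0.431 atm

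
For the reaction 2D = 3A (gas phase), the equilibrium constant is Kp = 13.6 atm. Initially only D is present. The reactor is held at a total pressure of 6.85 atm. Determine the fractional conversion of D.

X = 0.540

Basis: 1 mol D initially; let X = conversion of D. Extent ξ = 0.5X.
At extent ξ: n_D = 1 − X; n_A = 1.5X.
n_T = Σnᵢ = 1 + 0.5X.
With p_i = (n_i/n_T)P, Kp = p_A^3 / (p_D^2).
This yields a degree-3 equation in X; solving on (0,1), X = 0.540.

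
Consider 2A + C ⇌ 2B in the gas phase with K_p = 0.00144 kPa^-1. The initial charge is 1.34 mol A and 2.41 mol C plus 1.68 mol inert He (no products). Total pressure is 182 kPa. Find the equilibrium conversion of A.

X = 0.250

Take 1.34 mol A as basis and let X be its fractional conversion, so ξ = 0.67X.
Species balance: n_A = 1.34 − 1.34X; n_C = 2.41 − 0.67X; n_B = 1.34X; n_I = 1.68 (inert).
n_T = Σnᵢ = 5.43 − 0.67X.
y_i = n_i/n_T, p_i = y_i·P. K_p = p_B^2 / (p_A^2 p_C).
Setting this equal to 0.00144 kPa^-1 and taking the physical root (0 < X < 1) gives X = 0.250.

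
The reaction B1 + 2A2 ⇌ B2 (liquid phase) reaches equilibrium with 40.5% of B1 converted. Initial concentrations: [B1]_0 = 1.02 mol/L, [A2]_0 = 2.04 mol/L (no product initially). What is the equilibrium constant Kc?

Let X = conversion of B1.
Concentrations: [B1] = 1.02 − 1.02X; [A2] = 2.04 − 2.04X; [B2] = 1.02X.
At X = 0.405: [B1] = 0.607, [A2] = 1.21, [B2] = 0.413.
Kc = [B2] / ([B1] [A2]^2) = 0.462 (mol/L)^-2.

Kc = 0.462 (mol/L)^-2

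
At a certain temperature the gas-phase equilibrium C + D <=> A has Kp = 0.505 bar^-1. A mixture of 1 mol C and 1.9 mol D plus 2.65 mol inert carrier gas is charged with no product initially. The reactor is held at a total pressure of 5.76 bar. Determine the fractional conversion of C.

X = 0.452

Basis: 1 mol C initially; let X = conversion of C. Extent ξ = X.
Moles: n_C = 1 − X; n_D = 1.9 − X; n_A = X; n_I = 2.65 (inert).
Total moles n_T = 5.55 − X.
With p_i = (n_i/n_T)P, Kp = p_A / (p_C p_D).
This yields a degree-2 equation in X; solving on (0,1), X = 0.452.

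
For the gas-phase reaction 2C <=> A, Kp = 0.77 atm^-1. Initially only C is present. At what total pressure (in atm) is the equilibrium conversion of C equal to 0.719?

P = 3.79 atm

Take 1 mol C as basis and let X be its fractional conversion, so ξ = 0.5X.
Species balance: n_C = 1 − X; n_A = 0.5X.
Summing: n_T = 1 − 0.5X.
Kp = p_A / (p_C^2) with p_i = (n_i/n_T)·P.
At X = 0.719: the mole-fraction product g(X) = Π y_i^ν_i = 2.916. Since Kp = g(X)·P^{-1}, P = (g/Kp)^(1/1) = (2.916/0.77)^(1/1) = 3.79 atm.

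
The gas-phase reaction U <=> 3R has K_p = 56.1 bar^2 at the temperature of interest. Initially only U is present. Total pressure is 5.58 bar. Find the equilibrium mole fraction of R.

y_R = 0.758

Basis: 1 mol U initially; let X = conversion of U. Extent ξ = X.
Mole table: n_U = 1 − X; n_R = 3X.
n_T = Σnᵢ = 1 + 2X.
With p_i = (n_i/n_T)P, K_p = p_R^3 / (p_U).
This yields a degree-3 equation in X; solving on (0,1), X = 0.511.
Then n_R = 1.53, n_T = 2.02, so y_R = 0.758.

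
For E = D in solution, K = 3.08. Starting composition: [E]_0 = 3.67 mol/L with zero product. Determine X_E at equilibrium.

Let X = conversion of E; extent ξ = 3.67·X mol/L.
Concentrations: [E] = 3.67 − 3.67X; [D] = 3.67X.
K = [D] / ([E]).
Equating to 3.08: the physical root is X = 0.755.

X = 0.755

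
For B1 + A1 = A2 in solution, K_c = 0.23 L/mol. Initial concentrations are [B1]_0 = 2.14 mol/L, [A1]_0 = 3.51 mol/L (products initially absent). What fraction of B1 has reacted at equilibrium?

Let X = conversion of B1; extent ξ = 2.14·X mol/L.
Concentrations: [B1] = 2.14 − 2.14X; [A1] = 3.51 − 2.14X; [A2] = 2.14X.
K_c = [A2] / ([B1] [A1]).
Setting equal to 0.23 and solving for X on (0,1) gives X = 0.382.

X = 0.382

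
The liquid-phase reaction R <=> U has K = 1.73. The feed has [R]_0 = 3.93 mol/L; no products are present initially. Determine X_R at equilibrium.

Let X = conversion of R; extent ξ = 3.93·X mol/L.
Concentrations: [R] = 3.93 − 3.93X; [U] = 3.93X.
K = [U] / ([R]).
Equating to 1.73: the physical root is X = 0.634.

X = 0.634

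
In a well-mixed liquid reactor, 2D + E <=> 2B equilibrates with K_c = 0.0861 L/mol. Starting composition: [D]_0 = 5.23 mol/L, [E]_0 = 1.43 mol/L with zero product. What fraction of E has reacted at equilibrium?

X = 0.393

Let X = conversion of E; extent ξ = 1.43·X mol/L.
Concentrations: [D] = 5.23 − 2.86X; [E] = 1.43 − 1.43X; [B] = 2.86X.
K_c = [B]^2 / ([D]^2 [E]).
Solving K_c = 0.0861 for X ∈ (0,1): X = 0.393.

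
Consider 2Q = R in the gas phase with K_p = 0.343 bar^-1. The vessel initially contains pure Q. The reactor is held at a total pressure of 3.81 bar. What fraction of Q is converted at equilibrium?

X = 0.599

Let X = conversion of Q (basis 1 mol Q); extent of reaction ξ = 0.5X.
Species balance: n_Q = 1 − X; n_R = 0.5X.
Summing: n_T = 1 − 0.5X.
y_i = n_i/n_T, p_i = y_i·P. K_p = p_R / (p_Q^2).
Setting this equal to 0.343 bar^-1 and taking the physical root (0 < X < 1) gives X = 0.599.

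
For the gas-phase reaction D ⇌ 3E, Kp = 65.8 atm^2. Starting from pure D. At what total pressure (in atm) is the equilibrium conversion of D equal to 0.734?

Let X = conversion of D (basis 1 mol D); extent of reaction ξ = X.
At extent ξ: n_D = 1 − X; n_E = 3X.
Summing: n_T = 1 + 2X.
Kp = p_E^3 / (p_D) with p_i = (n_i/n_T)·P.
At X = 0.734: the mole-fraction product g(X) = Π y_i^ν_i = 6.59. Since Kp = g(X)·P^{2}, P = (Kp/g)^(1/2) = (65.8/6.59)^(1/2) = 3.16 atm.

P = 3.16 atm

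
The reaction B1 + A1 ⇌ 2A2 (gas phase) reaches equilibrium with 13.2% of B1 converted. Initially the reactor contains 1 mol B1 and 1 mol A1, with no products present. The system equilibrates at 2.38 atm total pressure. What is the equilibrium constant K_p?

K_p = 0.0925

Take 1 mol B1 as basis and let X be its fractional conversion, so ξ = X.
Mole table: n_B1 = 1 − X; n_A1 = 1 − X; n_A2 = 2X.
Total moles n_T = 2 (Δν = 0, constant).
At X = 0.132: n_B1 = 0.868, n_A1 = 0.868, n_A2 = 0.264, n_T = 2.
p_i = (n_i/n_T)·P. K_p = p_A2^2 / (p_B1 p_A1) = 0.0925.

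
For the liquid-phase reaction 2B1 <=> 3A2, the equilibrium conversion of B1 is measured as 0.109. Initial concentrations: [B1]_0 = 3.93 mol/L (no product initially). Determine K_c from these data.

K_c = 0.0216 mol/L

Let X = conversion of B1.
Concentrations: [B1] = 3.93 − 3.93X; [A2] = 5.9X.
At X = 0.109: [B1] = 3.5, [A2] = 0.643.
K_c = [A2]^3 / ([B1]^2) = 0.0216 mol/L.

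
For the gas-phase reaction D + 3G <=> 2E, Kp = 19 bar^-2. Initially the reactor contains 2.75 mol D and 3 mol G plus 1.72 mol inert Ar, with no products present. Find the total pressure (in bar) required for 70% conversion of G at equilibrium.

P = 1.59 bar

Basis: 3 mol G initially; let X = conversion of G. Extent ξ = X.
Species balance: n_D = 2.75 − X; n_G = 3 − 3X; n_E = 2X; n_I = 1.72 (inert).
Total moles n_T = 7.47 − 2X.
Kp = p_E^2 / (p_D p_G^3) with p_i = (n_i/n_T)·P.
At X = 0.7: the mole-fraction product g(X) = Π y_i^ν_i = 48.32. Since Kp = g(X)·P^{-2}, P = (g/Kp)^(1/2) = (48.32/19)^(1/2) = 1.59 bar.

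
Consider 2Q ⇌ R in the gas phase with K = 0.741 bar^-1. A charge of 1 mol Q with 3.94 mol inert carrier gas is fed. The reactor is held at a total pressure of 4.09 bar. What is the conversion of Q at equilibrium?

Basis: 1 mol Q initially; let X = conversion of Q. Extent ξ = 0.5X.
Mole table: n_Q = 1 − X; n_R = 0.5X; n_I = 3.94 (inert).
Summing: n_T = 4.94 − 0.5X.
y_i = n_i/n_T, p_i = y_i·P. K = p_R / (p_Q^2).
Substituting and setting equal to 0.741 bar^-1 gives a polynomial in X; the root in (0,1) is X = 0.425.

X = 0.425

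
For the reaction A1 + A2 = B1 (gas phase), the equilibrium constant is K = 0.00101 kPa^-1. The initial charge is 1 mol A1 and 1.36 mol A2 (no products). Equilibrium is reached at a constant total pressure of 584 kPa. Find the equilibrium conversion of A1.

X = 0.238

Let X = conversion of A1 (basis 1 mol A1); extent of reaction ξ = X.
Moles: n_A1 = 1 − X; n_A2 = 1.36 − X; n_B1 = X.
n_T = Σnᵢ = 2.36 − X.
Mole fractions y_i = n_i/n_T; K = p_B1 / (p_A1 p_A2) with p_i = y_i·P.
Substituting and setting equal to 0.00101 kPa^-1 gives a polynomial in X; the root in (0,1) is X = 0.238.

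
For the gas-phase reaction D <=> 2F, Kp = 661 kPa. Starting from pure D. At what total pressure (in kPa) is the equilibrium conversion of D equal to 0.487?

Take 1 mol D as basis and let X be its fractional conversion, so ξ = X.
Species balance: n_D = 1 − X; n_F = 2X.
Summing: n_T = 1 + X.
Kp = p_F^2 / (p_D) with p_i = (n_i/n_T)·P.
At X = 0.487: the mole-fraction product g(X) = Π y_i^ν_i = 1.244. Since Kp = g(X)·P^{1}, P = (Kp/g)^(1/1) = (661/1.244)^(1/1) = 532 kPa.

P = 532 kPa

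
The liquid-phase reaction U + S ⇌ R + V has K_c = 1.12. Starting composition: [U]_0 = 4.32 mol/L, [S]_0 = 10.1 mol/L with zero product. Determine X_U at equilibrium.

Let X = conversion of U; extent ξ = 4.32·X mol/L.
Concentrations: [U] = 4.32 − 4.32X; [S] = 10.1 − 4.32X; [R] = 4.32X; [V] = 4.32X.
K_c = [R] [V] / ([U] [S]).
Setting equal to 1.12 and solving for X on (0,1) gives X = 0.717.

X = 0.717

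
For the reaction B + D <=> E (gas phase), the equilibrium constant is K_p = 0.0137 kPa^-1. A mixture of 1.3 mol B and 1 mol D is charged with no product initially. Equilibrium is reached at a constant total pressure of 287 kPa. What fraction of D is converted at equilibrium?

Basis: 1 mol D initially; let X = conversion of D. Extent ξ = X.
At extent ξ: n_B = 1.3 − X; n_D = 1 − X; n_E = X.
n_T = Σnᵢ = 2.3 − X.
Mole fractions y_i = n_i/n_T; K_p = p_E / (p_B p_D) with p_i = y_i·P.
Setting this equal to 0.0137 kPa^-1 and taking the physical root (0 < X < 1) gives X = 0.615.

X = 0.615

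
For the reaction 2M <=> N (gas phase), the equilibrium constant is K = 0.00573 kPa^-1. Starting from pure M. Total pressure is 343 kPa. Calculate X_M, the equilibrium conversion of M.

Take 1 mol M as basis and let X be its fractional conversion, so ξ = 0.5X.
Moles: n_M = 1 − X; n_N = 0.5X.
n_T = Σnᵢ = 1 − 0.5X.
y_i = n_i/n_T, p_i = y_i·P. K = p_N / (p_M^2).
This yields a degree-2 equation in X; solving on (0,1), X = 0.664.

X = 0.664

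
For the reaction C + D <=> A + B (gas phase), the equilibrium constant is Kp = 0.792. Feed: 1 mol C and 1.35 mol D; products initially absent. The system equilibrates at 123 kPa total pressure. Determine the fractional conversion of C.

Let X = conversion of C (basis 1 mol C); extent of reaction ξ = X.
Moles: n_C = 1 − X; n_D = 1.35 − X; n_A = X; n_B = X.
Since Δν = 0, n_T = 2.35 throughout.
With p_i = (n_i/n_T)P, Kp = p_A p_B / (p_C p_D).
This yields a degree-2 equation in X; solving on (0,1), X = 0.542.

X = 0.542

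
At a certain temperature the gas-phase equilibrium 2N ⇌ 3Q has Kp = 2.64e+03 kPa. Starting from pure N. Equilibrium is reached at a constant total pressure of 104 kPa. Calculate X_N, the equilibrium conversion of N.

Take 1 mol N as basis and let X be its fractional conversion, so ξ = 0.5X.
Moles: n_N = 1 − X; n_Q = 1.5X.
Total moles n_T = 1 + 0.5X.
Mole fractions y_i = n_i/n_T; Kp = p_Q^3 / (p_N^2) with p_i = y_i·P.
Setting this equal to 2.64e+03 kPa and taking the physical root (0 < X < 1) gives X = 0.785.

X = 0.785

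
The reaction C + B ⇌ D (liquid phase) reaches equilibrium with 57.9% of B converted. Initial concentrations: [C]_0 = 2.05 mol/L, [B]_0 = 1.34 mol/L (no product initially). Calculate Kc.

Kc = 1.08 L/mol

Let X = conversion of B.
Concentrations: [C] = 2.05 − 1.34X; [B] = 1.34 − 1.34X; [D] = 1.34X.
At X = 0.579: [C] = 1.27, [B] = 0.564, [D] = 0.776.
Kc = [D] / ([C] [B]) = 1.08 L/mol.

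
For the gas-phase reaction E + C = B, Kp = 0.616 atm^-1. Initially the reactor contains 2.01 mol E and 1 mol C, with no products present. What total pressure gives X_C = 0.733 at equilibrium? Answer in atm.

P = 7.95 atm

Let X = conversion of C (basis 1 mol C); extent of reaction ξ = X.
Species balance: n_E = 2.01 − X; n_C = 1 − X; n_B = X.
Summing: n_T = 3.01 − X.
Kp = p_B / (p_E p_C) with p_i = (n_i/n_T)·P.
At X = 0.733: the mole-fraction product g(X) = Π y_i^ν_i = 4.895. Since Kp = g(X)·P^{-1}, P = (g/Kp)^(1/1) = (4.895/0.616)^(1/1) = 7.95 atm.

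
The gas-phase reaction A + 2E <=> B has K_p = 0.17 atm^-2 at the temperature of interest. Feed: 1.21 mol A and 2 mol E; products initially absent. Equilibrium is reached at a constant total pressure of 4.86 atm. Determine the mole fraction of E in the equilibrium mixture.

y_E = 0.439

Let X = conversion of E (basis 2 mol E); extent of reaction ξ = X.
At extent ξ: n_A = 1.21 − X; n_E = 2 − 2X; n_B = X.
Summing: n_T = 3.21 − 2X.
With p_i = (n_i/n_T)P, K_p = p_B / (p_A p_E^2).
Equating to 0.17 atm^-2 and solving on 0 < X < 1: X = 0.527.
Then n_E = 0.945, n_T = 2.16, so y_E = 0.439.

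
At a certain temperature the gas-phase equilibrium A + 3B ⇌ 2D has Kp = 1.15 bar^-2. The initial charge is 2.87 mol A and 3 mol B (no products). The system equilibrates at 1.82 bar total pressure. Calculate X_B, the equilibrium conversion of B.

X = 0.526

Take 3 mol B as basis and let X be its fractional conversion, so ξ = X.
Species balance: n_A = 2.87 − X; n_B = 3 − 3X; n_D = 2X.
n_T = Σnᵢ = 5.87 − 2X.
Mole fractions y_i = n_i/n_T; Kp = p_D^2 / (p_A p_B^3) with p_i = y_i·P.
This yields a degree-4 equation in X; solving on (0,1), X = 0.526.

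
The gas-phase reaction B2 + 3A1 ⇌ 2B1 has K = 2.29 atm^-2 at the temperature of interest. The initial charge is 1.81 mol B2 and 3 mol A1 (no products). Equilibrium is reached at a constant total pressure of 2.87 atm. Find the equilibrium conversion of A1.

X = 0.667

Take 3 mol A1 as basis and let X be its fractional conversion, so ξ = X.
Species balance: n_B2 = 1.81 − X; n_A1 = 3 − 3X; n_B1 = 2X.
Total moles n_T = 4.81 − 2X.
With p_i = (n_i/n_T)P, K = p_B1^2 / (p_B2 p_A1^3).
This yields a degree-4 equation in X; solving on (0,1), X = 0.667.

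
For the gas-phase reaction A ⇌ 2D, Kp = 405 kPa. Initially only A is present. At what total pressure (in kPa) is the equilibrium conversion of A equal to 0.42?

P = 473 kPa

Take 1 mol A as basis and let X be its fractional conversion, so ξ = X.
Moles: n_A = 1 − X; n_D = 2X.
n_T = Σnᵢ = 1 + X.
Kp = p_D^2 / (p_A) with p_i = (n_i/n_T)·P.
At X = 0.42: the mole-fraction product g(X) = Π y_i^ν_i = 0.8567. Since Kp = g(X)·P^{1}, P = (Kp/g)^(1/1) = (405/0.8567)^(1/1) = 473 kPa.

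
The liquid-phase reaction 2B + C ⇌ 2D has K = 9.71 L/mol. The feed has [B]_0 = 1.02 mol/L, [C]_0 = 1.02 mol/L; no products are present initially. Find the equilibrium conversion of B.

Let X = conversion of B; extent ξ = 1.02X/2 mol/L.
Concentrations: [B] = 1.02 − 1.02X; [C] = 1.02 − 0.51X; [D] = 1.02X.
K = [D]^2 / ([B]^2 [C]).
This equals 9.71 at X = 0.716 (the root in 0 < X < 1).

X = 0.716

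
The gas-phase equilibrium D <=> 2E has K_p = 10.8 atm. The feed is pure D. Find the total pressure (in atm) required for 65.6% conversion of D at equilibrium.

Let X = conversion of D (basis 1 mol D); extent of reaction ξ = X.
At extent ξ: n_D = 1 − X; n_E = 2X.
n_T = Σnᵢ = 1 + X.
K_p = p_E^2 / (p_D) with p_i = (n_i/n_T)·P.
At X = 0.656: the mole-fraction product g(X) = Π y_i^ν_i = 3.022. Since K_p = g(X)·P^{1}, P = (K_p/g)^(1/1) = (10.8/3.022)^(1/1) = 3.57 atm.

P = 3.57 atm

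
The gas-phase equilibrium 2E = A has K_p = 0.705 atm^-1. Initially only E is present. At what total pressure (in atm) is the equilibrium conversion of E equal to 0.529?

Let X = conversion of E (basis 1 mol E); extent of reaction ξ = 0.5X.
At extent ξ: n_E = 1 − X; n_A = 0.5X.
Summing: n_T = 1 − 0.5X.
K_p = p_A / (p_E^2) with p_i = (n_i/n_T)·P.
At X = 0.529: the mole-fraction product g(X) = Π y_i^ν_i = 0.8769. Since K_p = g(X)·P^{-1}, P = (g/K_p)^(1/1) = (0.8769/0.705)^(1/1) = 1.24 atm.

P = 1.24 atm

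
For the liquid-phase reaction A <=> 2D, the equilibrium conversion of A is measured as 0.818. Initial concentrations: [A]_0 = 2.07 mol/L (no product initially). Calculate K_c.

K_c = 30.4 mol/L

Let X = conversion of A.
Concentrations: [A] = 2.07 − 2.07X; [D] = 4.14X.
At X = 0.818: [A] = 0.377, [D] = 3.39.
K_c = [D]^2 / ([A]) = 30.4 mol/L.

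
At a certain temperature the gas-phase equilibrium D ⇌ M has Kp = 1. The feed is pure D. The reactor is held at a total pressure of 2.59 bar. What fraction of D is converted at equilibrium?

X = 0.500

Take 1 mol D as basis and let X be its fractional conversion, so ξ = X.
Moles: n_D = 1 − X; n_M = X.
Total moles n_T = 1 (Δν = 0, constant).
Mole fractions y_i = n_i/n_T; Kp = p_M / (p_D) with p_i = y_i·P.
This yields a degree-1 equation in X; solving on (0,1), X = 0.500.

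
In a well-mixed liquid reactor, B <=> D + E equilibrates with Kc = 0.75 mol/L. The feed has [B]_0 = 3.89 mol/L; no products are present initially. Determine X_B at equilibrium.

X = 0.353

Let X = conversion of B; extent ξ = 3.89·X mol/L.
Concentrations: [B] = 3.89 − 3.89X; [D] = 3.89X; [E] = 3.89X.
Kc = [D] [E] / ([B]).
Setting equal to 0.75 and solving for X on (0,1) gives X = 0.353.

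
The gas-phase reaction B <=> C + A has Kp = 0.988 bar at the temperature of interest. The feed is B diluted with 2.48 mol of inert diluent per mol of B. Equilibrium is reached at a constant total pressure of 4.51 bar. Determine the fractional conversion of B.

X = 0.599

Basis: 1 mol B initially; let X = conversion of B. Extent ξ = X.
At extent ξ: n_B = 1 − X; n_C = X; n_A = X; n_I = 2.48 (inert).
n_T = Σnᵢ = 3.48 + X.
Mole fractions y_i = n_i/n_T; Kp = p_C p_A / (p_B) with p_i = y_i·P.
This yields a degree-2 equation in X; solving on (0,1), X = 0.599.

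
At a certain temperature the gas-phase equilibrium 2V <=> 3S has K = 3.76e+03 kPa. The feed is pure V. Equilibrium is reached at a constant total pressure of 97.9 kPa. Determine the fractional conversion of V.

X = 0.816

Basis: 1 mol V initially; let X = conversion of V. Extent ξ = 0.5X.
At extent ξ: n_V = 1 − X; n_S = 1.5X.
Summing: n_T = 1 + 0.5X.
Mole fractions y_i = n_i/n_T; K = p_S^3 / (p_V^2) with p_i = y_i·P.
Setting this equal to 3.76e+03 kPa and taking the physical root (0 < X < 1) gives X = 0.816.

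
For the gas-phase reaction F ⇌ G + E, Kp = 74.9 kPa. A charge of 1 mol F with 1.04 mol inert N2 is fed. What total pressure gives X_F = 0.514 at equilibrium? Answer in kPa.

Take 1 mol F as basis and let X be its fractional conversion, so ξ = X.
Species balance: n_F = 1 − X; n_G = X; n_E = X; n_I = 1.04 (inert).
Summing: n_T = 2.04 + X.
Kp = p_G p_E / (p_F) with p_i = (n_i/n_T)·P.
At X = 0.514: the mole-fraction product g(X) = Π y_i^ν_i = 0.2128. Since Kp = g(X)·P^{1}, P = (Kp/g)^(1/1) = (74.9/0.2128)^(1/1) = 352 kPa.

P = 352 kPa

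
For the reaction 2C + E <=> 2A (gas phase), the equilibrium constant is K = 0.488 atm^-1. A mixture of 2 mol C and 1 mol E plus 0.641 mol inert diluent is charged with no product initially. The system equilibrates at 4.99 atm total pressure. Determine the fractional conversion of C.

Basis: 2 mol C initially; let X = conversion of C. Extent ξ = X.
Mole table: n_C = 2 − 2X; n_E = 1 − X; n_A = 2X; n_I = 0.641 (inert).
Total moles n_T = 3.64 − X.
y_i = n_i/n_T, p_i = y_i·P. K = p_A^2 / (p_C^2 p_E).
Equating to 0.488 atm^-1 and solving on 0 < X < 1: X = 0.401.

X = 0.401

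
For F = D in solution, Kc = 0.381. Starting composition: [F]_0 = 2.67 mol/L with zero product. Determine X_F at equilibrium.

Let X = conversion of F; extent ξ = 2.67·X mol/L.
Concentrations: [F] = 2.67 − 2.67X; [D] = 2.67X.
Kc = [D] / ([F]).
Equating to 0.381: the physical root is X = 0.276.

X = 0.276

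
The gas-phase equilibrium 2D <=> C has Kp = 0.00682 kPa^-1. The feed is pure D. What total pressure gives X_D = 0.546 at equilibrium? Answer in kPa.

P = 141 kPa

Take 1 mol D as basis and let X be its fractional conversion, so ξ = 0.5X.
At extent ξ: n_D = 1 − X; n_C = 0.5X.
Summing: n_T = 1 − 0.5X.
Kp = p_C / (p_D^2) with p_i = (n_i/n_T)·P.
At X = 0.546: the mole-fraction product g(X) = Π y_i^ν_i = 0.9629. Since Kp = g(X)·P^{-1}, P = (g/Kp)^(1/1) = (0.9629/0.00682)^(1/1) = 141 kPa.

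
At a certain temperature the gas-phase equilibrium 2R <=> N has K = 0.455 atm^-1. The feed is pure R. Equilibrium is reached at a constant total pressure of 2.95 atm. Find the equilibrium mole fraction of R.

y_R = 0.568

Basis: 1 mol R initially; let X = conversion of R. Extent ξ = 0.5X.
Moles: n_R = 1 − X; n_N = 0.5X.
n_T = Σnᵢ = 1 − 0.5X.
Mole fractions y_i = n_i/n_T; K = p_N / (p_R^2) with p_i = y_i·P.
This yields a degree-2 equation in X; solving on (0,1), X = 0.604.
Then n_R = 0.396, n_T = 0.698, so y_R = 0.568.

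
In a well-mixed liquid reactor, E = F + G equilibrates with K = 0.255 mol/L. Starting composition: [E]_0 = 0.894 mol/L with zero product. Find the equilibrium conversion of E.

Let X = conversion of E; extent ξ = 0.894·X mol/L.
Concentrations: [E] = 0.894 − 0.894X; [F] = 0.894X; [G] = 0.894X.
K = [F] [G] / ([E]).
Equating to 0.255 mol/L: the physical root is X = 0.410.

X = 0.410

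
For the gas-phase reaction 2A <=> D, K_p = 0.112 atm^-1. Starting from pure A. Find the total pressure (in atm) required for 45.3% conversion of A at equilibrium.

P = 5.23 atm

Let X = conversion of A (basis 1 mol A); extent of reaction ξ = 0.5X.
Moles: n_A = 1 − X; n_D = 0.5X.
Summing: n_T = 1 − 0.5X.
K_p = p_D / (p_A^2) with p_i = (n_i/n_T)·P.
At X = 0.453: the mole-fraction product g(X) = Π y_i^ν_i = 0.5855. Since K_p = g(X)·P^{-1}, P = (g/K_p)^(1/1) = (0.5855/0.112)^(1/1) = 5.23 atm.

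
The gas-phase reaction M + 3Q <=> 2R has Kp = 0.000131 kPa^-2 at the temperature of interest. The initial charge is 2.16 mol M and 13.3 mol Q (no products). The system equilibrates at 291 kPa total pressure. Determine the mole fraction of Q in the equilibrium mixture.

Basis: 2.16 mol M initially; let X = conversion of M. Extent ξ = 2.16X.
Moles: n_M = 2.16 − 2.16X; n_Q = 13.3 − 6.48X; n_R = 4.32X.
n_T = Σnᵢ = 15.5 − 4.32X.
Mole fractions y_i = n_i/n_T; Kp = p_R^2 / (p_M p_Q^3) with p_i = y_i·P.
Setting this equal to 0.000131 kPa^-2 and taking the physical root (0 < X < 1) gives X = 0.841.
Then n_Q = 7.85, n_T = 11.8, so y_Q = 0.664.

y_Q = 0.664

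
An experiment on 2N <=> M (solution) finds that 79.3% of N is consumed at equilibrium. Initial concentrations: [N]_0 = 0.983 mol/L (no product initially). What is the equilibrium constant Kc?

Kc = 9.41 L/mol

Let X = conversion of N.
Concentrations: [N] = 0.983 − 0.983X; [M] = 0.491X.
At X = 0.793: [N] = 0.203, [M] = 0.39.
Kc = [M] / ([N]^2) = 9.41 L/mol.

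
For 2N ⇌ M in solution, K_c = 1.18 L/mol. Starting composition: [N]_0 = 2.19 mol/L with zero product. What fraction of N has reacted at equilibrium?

X = 0.646

Let X = conversion of N; extent ξ = 2.19X/2 mol/L.
Concentrations: [N] = 2.19 − 2.19X; [M] = 1.09X.
K_c = [M] / ([N]^2).
Solving K_c = 1.18 for X ∈ (0,1): X = 0.646.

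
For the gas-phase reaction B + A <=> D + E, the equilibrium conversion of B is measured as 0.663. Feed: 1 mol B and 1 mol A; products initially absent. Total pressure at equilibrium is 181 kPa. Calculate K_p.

Let X = conversion of B (basis 1 mol B); extent of reaction ξ = X.
Moles: n_B = 1 − X; n_A = 1 − X; n_D = X; n_E = X.
Total moles n_T = 2 (Δν = 0, constant).
At X = 0.663: n_B = 0.337, n_A = 0.337, n_D = 0.663, n_E = 0.663, n_T = 2.
p_i = (n_i/n_T)·P. K_p = p_D p_E / (p_B p_A) = 3.87.

K_p = 3.87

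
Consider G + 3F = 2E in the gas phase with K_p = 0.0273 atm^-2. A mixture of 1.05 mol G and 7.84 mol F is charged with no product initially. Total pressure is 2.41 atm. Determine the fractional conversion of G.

Take 1.05 mol G as basis and let X be its fractional conversion, so ξ = 1.05X.
Species balance: n_G = 1.05 − 1.05X; n_F = 7.84 − 3.15X; n_E = 2.1X.
n_T = Σnᵢ = 8.89 − 2.1X.
Mole fractions y_i = n_i/n_T; K_p = p_E^2 / (p_G p_F^3) with p_i = y_i·P.
Equating to 0.0273 atm^-2 and solving on 0 < X < 1: X = 0.340.

X = 0.340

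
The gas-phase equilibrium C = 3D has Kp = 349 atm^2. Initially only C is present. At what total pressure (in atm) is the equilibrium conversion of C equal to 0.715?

P = 7.71 atm

Let X = conversion of C (basis 1 mol C); extent of reaction ξ = X.
Moles: n_C = 1 − X; n_D = 3X.
Summing: n_T = 1 + 2X.
Kp = p_D^3 / (p_C) with p_i = (n_i/n_T)·P.
At X = 0.715: the mole-fraction product g(X) = Π y_i^ν_i = 5.864. Since Kp = g(X)·P^{2}, P = (Kp/g)^(1/2) = (349/5.864)^(1/2) = 7.71 atm.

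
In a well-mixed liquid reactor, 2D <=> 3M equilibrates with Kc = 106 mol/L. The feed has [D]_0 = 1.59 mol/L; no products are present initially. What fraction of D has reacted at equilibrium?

X = 0.830

Let X = conversion of D; extent ξ = 1.59X/2 mol/L.
Concentrations: [D] = 1.59 − 1.59X; [M] = 2.39X.
Kc = [M]^3 / ([D]^2).
Setting equal to 106 and solving for X on (0,1) gives X = 0.830.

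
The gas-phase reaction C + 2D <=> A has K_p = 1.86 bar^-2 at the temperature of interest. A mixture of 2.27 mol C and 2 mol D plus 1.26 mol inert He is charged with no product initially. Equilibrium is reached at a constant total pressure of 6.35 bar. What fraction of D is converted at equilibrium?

X = 0.830

Basis: 2 mol D initially; let X = conversion of D. Extent ξ = X.
Species balance: n_C = 2.27 − X; n_D = 2 − 2X; n_A = X; n_I = 1.26 (inert).
n_T = Σnᵢ = 5.53 − 2X.
With p_i = (n_i/n_T)P, K_p = p_A / (p_C p_D^2).
Substituting and setting equal to 1.86 bar^-2 gives a polynomial in X; the root in (0,1) is X = 0.830.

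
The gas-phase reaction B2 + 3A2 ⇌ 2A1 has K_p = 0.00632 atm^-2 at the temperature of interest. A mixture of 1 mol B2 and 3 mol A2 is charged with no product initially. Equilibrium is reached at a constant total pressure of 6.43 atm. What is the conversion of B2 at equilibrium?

Let X = conversion of B2 (basis 1 mol B2); extent of reaction ξ = X.
Mole table: n_B2 = 1 − X; n_A2 = 3 − 3X; n_A1 = 2X.
Summing: n_T = 4 − 2X.
y_i = n_i/n_T, p_i = y_i·P. K_p = p_A1^2 / (p_B2 p_A2^3).
Substituting and setting equal to 0.00632 atm^-2 gives a polynomial in X; the root in (0,1) is X = 0.225.

X = 0.225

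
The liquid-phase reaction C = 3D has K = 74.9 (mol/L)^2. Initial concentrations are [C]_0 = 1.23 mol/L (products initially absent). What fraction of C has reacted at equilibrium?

X = 0.760

Let X = conversion of C; extent ξ = 1.23·X mol/L.
Concentrations: [C] = 1.23 − 1.23X; [D] = 3.69X.
K = [D]^3 / ([C]).
Equating to 74.9 (mol/L)^2: the physical root is X = 0.760.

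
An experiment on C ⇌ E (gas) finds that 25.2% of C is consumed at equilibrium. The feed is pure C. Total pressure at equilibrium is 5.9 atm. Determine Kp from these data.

Kp = 0.337

Take 1 mol C as basis and let X be its fractional conversion, so ξ = X.
Species balance: n_C = 1 − X; n_E = X.
n_T stays at 1 (no change in mole number).
At X = 0.252: n_C = 0.748, n_E = 0.252, n_T = 1.
p_i = (n_i/n_T)·P. Kp = p_E / (p_C) = 0.337.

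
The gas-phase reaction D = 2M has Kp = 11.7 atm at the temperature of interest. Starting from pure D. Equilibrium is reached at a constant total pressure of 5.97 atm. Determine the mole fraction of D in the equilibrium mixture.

y_D = 0.271

Take 1 mol D as basis and let X be its fractional conversion, so ξ = X.
Species balance: n_D = 1 − X; n_M = 2X.
Total moles n_T = 1 + X.
Mole fractions y_i = n_i/n_T; Kp = p_M^2 / (p_D) with p_i = y_i·P.
Substituting and setting equal to 11.7 atm gives a polynomial in X; the root in (0,1) is X = 0.573.
Then n_D = 0.427, n_T = 1.57, so y_D = 0.271.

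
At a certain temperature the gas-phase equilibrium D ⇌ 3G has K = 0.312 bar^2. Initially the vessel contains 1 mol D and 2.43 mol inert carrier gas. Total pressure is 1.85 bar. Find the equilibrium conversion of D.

Let X = conversion of D (basis 1 mol D); extent of reaction ξ = X.
At extent ξ: n_D = 1 − X; n_G = 3X; n_I = 2.43 (inert).
n_T = Σnᵢ = 3.43 + 2X.
With p_i = (n_i/n_T)P, K = p_G^3 / (p_D).
Substituting and setting equal to 0.312 bar^2 gives a polynomial in X; the root in (0,1) is X = 0.335.

X = 0.335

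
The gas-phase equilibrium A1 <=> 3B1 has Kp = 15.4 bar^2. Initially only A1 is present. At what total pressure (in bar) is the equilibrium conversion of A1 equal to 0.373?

P = 4.58 bar

Basis: 1 mol A1 initially; let X = conversion of A1. Extent ξ = X.
Mole table: n_A1 = 1 − X; n_B1 = 3X.
Total moles n_T = 1 + 2X.
Kp = p_B1^3 / (p_A1) with p_i = (n_i/n_T)·P.
At X = 0.373: the mole-fraction product g(X) = Π y_i^ν_i = 0.7331. Since Kp = g(X)·P^{2}, P = (Kp/g)^(1/2) = (15.4/0.7331)^(1/2) = 4.58 bar.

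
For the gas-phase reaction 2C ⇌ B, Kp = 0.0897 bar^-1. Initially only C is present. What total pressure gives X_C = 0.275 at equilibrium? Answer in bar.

Let X = conversion of C (basis 1 mol C); extent of reaction ξ = 0.5X.
Mole table: n_C = 1 − X; n_B = 0.5X.
n_T = Σnᵢ = 1 − 0.5X.
Kp = p_B / (p_C^2) with p_i = (n_i/n_T)·P.
At X = 0.275: the mole-fraction product g(X) = Π y_i^ν_i = 0.2256. Since Kp = g(X)·P^{-1}, P = (g/Kp)^(1/1) = (0.2256/0.0897)^(1/1) = 2.52 bar.

P = 2.52 bar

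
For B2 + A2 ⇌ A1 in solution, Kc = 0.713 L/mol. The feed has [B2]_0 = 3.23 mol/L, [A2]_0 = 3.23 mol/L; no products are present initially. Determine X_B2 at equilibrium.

Let X = conversion of B2; extent ξ = 3.23·X mol/L.
Concentrations: [B2] = 3.23 − 3.23X; [A2] = 3.23 − 3.23X; [A1] = 3.23X.
Kc = [A1] / ([B2] [A2]).
Setting equal to 0.713 and solving for X on (0,1) gives X = 0.523.

X = 0.523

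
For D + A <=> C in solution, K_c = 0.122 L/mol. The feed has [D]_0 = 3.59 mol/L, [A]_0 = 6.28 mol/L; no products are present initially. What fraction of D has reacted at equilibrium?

Let X = conversion of D; extent ξ = 3.59·X mol/L.
Concentrations: [D] = 3.59 − 3.59X; [A] = 6.28 − 3.59X; [C] = 3.59X.
K_c = [C] / ([D] [A]).
Setting equal to 0.122 and solving for X on (0,1) gives X = 0.376.

X = 0.376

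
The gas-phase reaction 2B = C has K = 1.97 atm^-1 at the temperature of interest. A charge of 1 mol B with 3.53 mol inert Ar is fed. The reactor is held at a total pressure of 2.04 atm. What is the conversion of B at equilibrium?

Take 1 mol B as basis and let X be its fractional conversion, so ξ = 0.5X.
Species balance: n_B = 1 − X; n_C = 0.5X; n_I = 3.53 (inert).
Total moles n_T = 4.53 − 0.5X.
y_i = n_i/n_T, p_i = y_i·P. K = p_C / (p_B^2).
Equating to 1.97 atm^-1 and solving on 0 < X < 1: X = 0.489.

X = 0.489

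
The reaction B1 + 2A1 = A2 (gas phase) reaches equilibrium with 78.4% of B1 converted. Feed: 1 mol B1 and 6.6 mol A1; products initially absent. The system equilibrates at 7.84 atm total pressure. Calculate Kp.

Kp = 0.0849 atm^-2

Let X = conversion of B1 (basis 1 mol B1); extent of reaction ξ = X.
Species balance: n_B1 = 1 − X; n_A1 = 6.6 − 2X; n_A2 = X.
n_T = Σnᵢ = 7.6 − 2X.
At X = 0.784: n_B1 = 0.216, n_A1 = 5.03, n_A2 = 0.784, n_T = 6.03.
p_i = (n_i/n_T)·P. Kp = p_A2 / (p_B1 p_A1^2) = 0.0849 atm^-2.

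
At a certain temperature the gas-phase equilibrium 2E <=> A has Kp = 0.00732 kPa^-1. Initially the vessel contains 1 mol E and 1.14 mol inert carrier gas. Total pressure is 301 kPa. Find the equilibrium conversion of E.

Basis: 1 mol E initially; let X = conversion of E. Extent ξ = 0.5X.
Mole table: n_E = 1 − X; n_A = 0.5X; n_I = 1.14 (inert).
Summing: n_T = 2.14 − 0.5X.
With p_i = (n_i/n_T)P, Kp = p_A / (p_E^2).
Substituting and setting equal to 0.00732 kPa^-1 gives a polynomial in X; the root in (0,1) is X = 0.526.

X = 0.526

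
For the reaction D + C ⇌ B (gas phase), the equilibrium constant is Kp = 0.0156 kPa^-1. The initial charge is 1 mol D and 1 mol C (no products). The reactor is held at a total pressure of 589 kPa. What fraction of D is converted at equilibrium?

Let X = conversion of D (basis 1 mol D); extent of reaction ξ = X.
Species balance: n_D = 1 − X; n_C = 1 − X; n_B = X.
n_T = Σnᵢ = 2 − X.
Mole fractions y_i = n_i/n_T; Kp = p_B / (p_D p_C) with p_i = y_i·P.
Equating to 0.0156 kPa^-1 and solving on 0 < X < 1: X = 0.687.

X = 0.687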